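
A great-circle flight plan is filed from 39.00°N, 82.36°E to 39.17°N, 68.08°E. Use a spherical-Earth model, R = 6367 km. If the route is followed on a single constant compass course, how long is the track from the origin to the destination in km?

Δψ = ln[tan(π/4+φ₂/2)/tan(π/4+φ₁/2)] = +0.0038;  Δφ = +0.0030 rad,  Δλ = -0.2492 rad
q = Δφ/Δψ = 0.7762
d = R·√(Δφ² + q²Δλ²) = 6367·0.19348 = 1232 km

1232 km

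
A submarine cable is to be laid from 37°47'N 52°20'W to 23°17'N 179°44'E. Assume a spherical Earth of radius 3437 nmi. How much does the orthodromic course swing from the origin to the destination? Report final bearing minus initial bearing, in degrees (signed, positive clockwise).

-92.7°

Initial bearing θ₁ = atan2(sin Δλ cos φ₂, cos φ₁ sin φ₂ − sin φ₁ cos φ₂ cos Δλ) = 312.26°
Final bearing θ₂ = (initial bearing from the destination back to the start) + 180° = 219.55°
Δθ = θ₂ − θ₁ = -92.7°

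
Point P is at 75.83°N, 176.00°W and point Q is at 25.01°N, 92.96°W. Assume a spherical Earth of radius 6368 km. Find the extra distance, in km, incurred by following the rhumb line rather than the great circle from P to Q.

426 km

Great circle: cos σ = sin φ₁ sin φ₂ + cos φ₁ cos φ₂ cos Δλ,  σ = 1.1188 rad → d_gc = 7124.28 km
Rhumb line: Δψ = -1.6341, q = Δφ/Δψ = 0.5428, d_rh = R√(Δφ²+q²Δλ²) = 7549.83 km
Excess = 7549.83 − 7124.28 = 425.55 ≈ 426 km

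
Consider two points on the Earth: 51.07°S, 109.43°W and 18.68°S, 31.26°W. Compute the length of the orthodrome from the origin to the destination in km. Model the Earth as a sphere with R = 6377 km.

7592 km

Haversine: a = sin²(Δφ/2)+cos φ₁ cos φ₂ sin²(Δλ/2) = 0.31441;  σ = 2·atan2(√a,√(1−a))
σ = 68.211° → d = Rσ = 6377·1.19051 = 7592 km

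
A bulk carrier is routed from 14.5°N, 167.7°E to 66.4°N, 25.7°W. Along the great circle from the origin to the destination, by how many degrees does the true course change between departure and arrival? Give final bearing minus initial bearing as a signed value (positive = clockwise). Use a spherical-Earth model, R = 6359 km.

Initial bearing θ₁ = atan2(sin Δλ cos φ₂, cos φ₁ sin φ₂ − sin φ₁ cos φ₂ cos Δλ) = 5.38°
Final bearing θ₂ = (initial bearing from the destination back to the start) + 180° = 166.89°
Δθ = θ₂ − θ₁ = +161.5°

+161.5°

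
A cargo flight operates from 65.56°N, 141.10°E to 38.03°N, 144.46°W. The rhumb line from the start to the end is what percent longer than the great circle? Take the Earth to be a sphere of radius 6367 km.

Great circle: σ = 0.8655 rad → d_gc = Rσ = 5510.4 km
Rhumb: Δφ = -0.4805, Δλ = +1.2992, Δψ = -0.8112, q = Δφ/Δψ = 0.5923 → d_rh = R√(Δφ²+q²Δλ²) = 5776.5 km
Excess = (5776.5 − 5510.4) / 5510.4 = 266.1 / 5510.4 = 4.83% ≈ 4.8%

4.8%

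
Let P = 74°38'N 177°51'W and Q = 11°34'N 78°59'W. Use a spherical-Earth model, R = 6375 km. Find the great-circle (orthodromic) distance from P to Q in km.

9033 km

Haversine: a = sin²(Δφ/2)+cos φ₁ cos φ₂ sin²(Δλ/2) = 0.42334;  σ = 2·atan2(√a,√(1−a))
σ = 81.180° → d = Rσ = 6375·1.41687 = 9033 km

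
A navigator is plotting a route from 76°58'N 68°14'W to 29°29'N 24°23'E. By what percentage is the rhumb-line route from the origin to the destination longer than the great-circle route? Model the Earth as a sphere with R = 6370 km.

8.0%

Great circle: σ = 1.0809 rad → d_gc = Rσ = 6885.4 km
Rhumb: Δφ = -0.8287, Δλ = +1.6165, Δψ = -1.6306, q = Δφ/Δψ = 0.5082 → d_rh = R√(Δφ²+q²Δλ²) = 7433.4 km
Excess = (7433.4 − 6885.4) / 6885.4 = 548.0 / 6885.4 = 7.96% ≈ 8.0%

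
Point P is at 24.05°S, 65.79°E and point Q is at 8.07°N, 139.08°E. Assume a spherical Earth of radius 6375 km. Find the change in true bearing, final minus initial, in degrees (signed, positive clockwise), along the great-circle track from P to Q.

Initial bearing θ₁ = atan2(sin Δλ cos φ₂, cos φ₁ sin φ₂ − sin φ₁ cos φ₂ cos Δλ) = 75.56°
Final bearing θ₂ = (initial bearing from the destination back to the start) + 180° = 63.28°
Δθ = θ₂ − θ₁ = -12.3°

-12.3°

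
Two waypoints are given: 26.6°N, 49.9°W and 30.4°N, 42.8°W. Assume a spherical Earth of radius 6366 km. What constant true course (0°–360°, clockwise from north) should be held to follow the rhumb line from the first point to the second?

Meridional parts: M(φ₁)=+0.4819, M(φ₂)=+0.5574 → ΔM = +0.0755;  Δλ = +0.1239 rad
tan C = Δλ / ΔM = +1.6415 → C = 58.65°

58.7°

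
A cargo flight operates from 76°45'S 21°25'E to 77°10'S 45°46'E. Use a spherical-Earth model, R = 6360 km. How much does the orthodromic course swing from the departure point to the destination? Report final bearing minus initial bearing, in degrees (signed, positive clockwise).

-23.7°

At departure: θ₁ = atan2(sin Δλ cos φ₂, cos φ₁ sin φ₂ − sin φ₁ cos φ₂ cos Δλ) = 106.14°
At arrival: θ₂ = atan2(sin Δλ cos φ₁, −cos φ₂ sin φ₁ + sin φ₂ cos φ₁ cos Δλ) = 82.40°
Δθ = θ₂ − θ₁ = -23.7°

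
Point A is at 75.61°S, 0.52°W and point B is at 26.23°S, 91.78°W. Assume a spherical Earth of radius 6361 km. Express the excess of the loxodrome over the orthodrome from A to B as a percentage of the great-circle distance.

7.4%

Great circle: σ = 1.1338 rad → d_gc = Rσ = 7212.2 km
Rhumb: Δφ = +0.8618, Δλ = -1.5928, Δψ = +1.5949, q = Δφ/Δψ = 0.5404 → d_rh = R√(Δφ²+q²Δλ²) = 7747.9 km
Excess = (7747.9 − 7212.2) / 7212.2 = 535.7 / 7212.2 = 7.43% ≈ 7.4%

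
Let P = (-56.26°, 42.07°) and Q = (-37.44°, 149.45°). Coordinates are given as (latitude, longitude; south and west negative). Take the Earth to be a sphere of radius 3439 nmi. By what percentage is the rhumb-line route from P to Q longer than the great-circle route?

9.8%

Great circle: σ = 1.1877 rad → d_gc = Rσ = 4084.5 nmi
Rhumb: Δφ = +0.3285, Δλ = +1.8741, Δψ = +0.4876, q = Δφ/Δψ = 0.6737 → d_rh = R√(Δφ²+q²Δλ²) = 4486.6 nmi
Excess = (4486.6 − 4084.5) / 4084.5 = 402.1 / 4084.5 = 9.84% ≈ 9.8%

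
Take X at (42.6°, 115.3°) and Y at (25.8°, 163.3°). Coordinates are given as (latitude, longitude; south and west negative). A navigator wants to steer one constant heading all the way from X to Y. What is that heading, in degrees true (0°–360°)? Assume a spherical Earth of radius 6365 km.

Meridional parts: M(φ₁)=+0.8233, M(φ₂)=+0.4663 → ΔM = -0.3570;  Δλ = +0.8378 rad
tan C = Δλ / ΔM = -2.3467 → C = 113.08°

113.1°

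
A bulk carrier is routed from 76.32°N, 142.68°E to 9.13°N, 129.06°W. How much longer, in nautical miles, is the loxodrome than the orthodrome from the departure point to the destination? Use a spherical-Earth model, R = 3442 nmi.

Great circle: cos σ = sin φ₁ sin φ₂ + cos φ₁ cos φ₂ cos Δλ,  σ = 1.4088 rad → d_gc = 4849.2 nmi
Rhumb line: Δψ = -1.9606, q = Δφ/Δψ = 0.5981, d_rh = R√(Δφ²+q²Δλ²) = 5133.2 nmi
Excess = 5133.2 − 4849.2 = 284.0 ≈ 284 nmi

284 nmi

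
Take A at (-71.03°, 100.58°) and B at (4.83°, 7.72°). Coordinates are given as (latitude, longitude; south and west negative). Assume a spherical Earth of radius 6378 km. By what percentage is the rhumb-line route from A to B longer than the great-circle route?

5.0%

Great circle: σ = 1.6667 rad → d_gc = Rσ = 10630.4 km
Rhumb: Δφ = +1.3240, Δλ = -1.6207, Δψ = +1.8737, q = Δφ/Δψ = 0.7066 → d_rh = R√(Δφ²+q²Δλ²) = 11165.2 km
Excess = (11165.2 − 10630.4) / 10630.4 = 534.8 / 10630.4 = 5.03% ≈ 5.0%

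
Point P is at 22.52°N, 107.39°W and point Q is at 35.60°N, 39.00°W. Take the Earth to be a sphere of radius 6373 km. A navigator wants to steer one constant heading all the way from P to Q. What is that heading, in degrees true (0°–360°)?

77.6°

Meridional parts: M(φ₁)=+0.4036, M(φ₂)=+0.6657 → ΔM = +0.2621;  Δλ = +1.1936 rad
tan C = Δλ / ΔM = +4.5543 → C = 77.62°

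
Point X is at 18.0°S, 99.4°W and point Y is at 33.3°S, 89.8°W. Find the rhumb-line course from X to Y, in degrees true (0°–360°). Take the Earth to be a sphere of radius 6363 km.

Meridional parts: M(φ₁)=-0.3195, M(φ₂)=-0.6170 → ΔM = -0.2975;  Δλ = +0.1676 rad
tan C = Δλ / ΔM = -0.5632 → C = 150.61°

150.6°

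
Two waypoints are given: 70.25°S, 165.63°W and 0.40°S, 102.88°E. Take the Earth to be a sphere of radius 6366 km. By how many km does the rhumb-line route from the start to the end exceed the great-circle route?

516 km

Great circle: cos σ = sin φ₁ sin φ₂ + cos φ₁ cos φ₂ cos Δλ,  σ = 1.5730 rad → d_gc = 10013.8 km
Rhumb line: Δψ = +1.7413, q = Δφ/Δψ = 0.7001, d_rh = R√(Δφ²+q²Δλ²) = 10530.1 km
Excess = 10530.1 − 10013.8 = 516.3 ≈ 516 km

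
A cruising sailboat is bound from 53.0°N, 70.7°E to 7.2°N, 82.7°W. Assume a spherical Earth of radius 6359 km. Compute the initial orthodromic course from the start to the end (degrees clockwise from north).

330.5°

θ = atan2( sin Δλ·cos φ₂ ,  cos φ₁ sin φ₂ − sin φ₁ cos φ₂ cos Δλ )
  = atan2(-0.4442, +0.7839) = 330.46°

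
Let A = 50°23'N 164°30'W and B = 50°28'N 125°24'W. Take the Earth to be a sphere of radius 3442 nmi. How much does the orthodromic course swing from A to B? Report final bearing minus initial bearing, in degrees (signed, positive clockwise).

Initial bearing θ₁ = atan2(sin Δλ cos φ₂, cos φ₁ sin φ₂ − sin φ₁ cos φ₂ cos Δλ) = 74.51°
Final bearing θ₂ = (initial bearing from the destination back to the start) + 180° = 105.12°
Δθ = θ₂ − θ₁ = +30.6°

+30.6°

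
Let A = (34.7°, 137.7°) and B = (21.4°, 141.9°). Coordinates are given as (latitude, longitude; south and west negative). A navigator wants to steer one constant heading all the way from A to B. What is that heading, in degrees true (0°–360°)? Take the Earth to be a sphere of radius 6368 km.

Δψ = ln[tan(π/4+φ₂/2)/tan(π/4+φ₁/2)] = -0.2640
Δλ = +0.0733 rad (taken the short way round)
course = atan2(Δλ, Δψ) = 164.48°

164.5°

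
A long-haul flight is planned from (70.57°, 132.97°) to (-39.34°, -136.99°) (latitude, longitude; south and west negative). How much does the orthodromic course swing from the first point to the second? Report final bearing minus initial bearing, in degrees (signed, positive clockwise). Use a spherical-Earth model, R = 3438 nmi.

+50.3°

Initial bearing θ₁ = atan2(sin Δλ cos φ₂, cos φ₁ sin φ₂ − sin φ₁ cos φ₂ cos Δλ) = 105.22°
Final bearing θ₂ = (initial bearing from the destination back to the start) + 180° = 155.48°
Δθ = θ₂ − θ₁ = +50.3°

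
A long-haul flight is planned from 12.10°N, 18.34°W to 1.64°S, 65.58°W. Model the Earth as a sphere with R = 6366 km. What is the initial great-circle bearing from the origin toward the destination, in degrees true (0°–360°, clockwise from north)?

N = sin Δλ·cos φ₂ = -0.7339;  D = cos φ₁ sin φ₂ − sin φ₁ cos φ₂ cos Δλ = -0.1702
initial course = atan2(N, D) = 256.94°

256.9°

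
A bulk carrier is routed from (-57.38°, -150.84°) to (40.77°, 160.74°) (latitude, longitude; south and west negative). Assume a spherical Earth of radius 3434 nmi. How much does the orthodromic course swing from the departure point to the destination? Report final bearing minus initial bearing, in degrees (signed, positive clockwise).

Initial bearing θ₁ = atan2(sin Δλ cos φ₂, cos φ₁ sin φ₂ − sin φ₁ cos φ₂ cos Δλ) = 323.85°
Final bearing θ₂ = (initial bearing from the destination back to the start) + 180° = 335.17°
Δθ = θ₂ − θ₁ = +11.3°

+11.3°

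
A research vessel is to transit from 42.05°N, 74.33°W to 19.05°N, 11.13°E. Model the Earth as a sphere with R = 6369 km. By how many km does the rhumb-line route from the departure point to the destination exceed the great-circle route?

246 km

Great circle: cos σ = sin φ₁ sin φ₂ + cos φ₁ cos φ₂ cos Δλ,  σ = 1.2931 rad → d_gc = 8235.6 km
Rhumb line: Δψ = -0.4716, q = Δφ/Δψ = 0.8513, d_rh = R√(Δφ²+q²Δλ²) = 8481.4 km
Excess = 8481.4 − 8235.6 = 245.8 ≈ 246 km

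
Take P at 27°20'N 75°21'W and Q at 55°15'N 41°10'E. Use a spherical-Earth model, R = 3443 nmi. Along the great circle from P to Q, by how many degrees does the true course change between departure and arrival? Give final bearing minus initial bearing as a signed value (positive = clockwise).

+95.4°

Initial bearing θ₁ = atan2(sin Δλ cos φ₂, cos φ₁ sin φ₂ − sin φ₁ cos φ₂ cos Δλ) = 31.06°
Final bearing θ₂ = (initial bearing from the destination back to the start) + 180° = 126.47°
Δθ = θ₂ − θ₁ = +95.4°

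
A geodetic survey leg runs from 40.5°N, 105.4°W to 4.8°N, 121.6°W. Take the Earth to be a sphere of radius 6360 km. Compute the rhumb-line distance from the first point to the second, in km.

4282 km

Δψ = ln[tan(π/4+φ₂/2)/tan(π/4+φ₁/2)] = -0.6905;  Δφ = -0.6231 rad,  Δλ = -0.2827 rad
q = Δφ/Δψ = 0.9024
d = R·√(Δφ² + q²Δλ²) = 6360·0.67330 = 4282 km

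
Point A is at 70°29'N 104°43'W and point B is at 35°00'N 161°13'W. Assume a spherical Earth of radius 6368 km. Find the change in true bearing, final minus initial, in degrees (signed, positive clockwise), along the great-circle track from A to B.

Initial bearing θ₁ = atan2(sin Δλ cos φ₂, cos φ₁ sin φ₂ − sin φ₁ cos φ₂ cos Δλ) = 251.05°
Final bearing θ₂ = (initial bearing from the destination back to the start) + 180° = 202.69°
Δθ = θ₂ − θ₁ = -48.4°

-48.4°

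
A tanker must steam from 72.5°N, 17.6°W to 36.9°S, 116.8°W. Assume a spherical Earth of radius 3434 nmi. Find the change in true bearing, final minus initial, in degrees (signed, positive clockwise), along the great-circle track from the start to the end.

At departure: θ₁ = atan2(sin Δλ cos φ₂, cos φ₁ sin φ₂ − sin φ₁ cos φ₂ cos Δλ) = 265.75°
At arrival: θ₂ = atan2(sin Δλ cos φ₁, −cos φ₂ sin φ₁ + sin φ₂ cos φ₁ cos Δλ) = 202.02°
Δθ = θ₂ − θ₁ = -63.7°

-63.7°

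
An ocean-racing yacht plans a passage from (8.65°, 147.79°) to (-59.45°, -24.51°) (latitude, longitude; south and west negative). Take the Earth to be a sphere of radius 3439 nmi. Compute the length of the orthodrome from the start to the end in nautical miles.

7735 nmi

Haversine: a = sin²(Δφ/2)+cos φ₁ cos φ₂ sin²(Δλ/2) = 0.81375;  σ = 2·atan2(√a,√(1−a))
σ = 128.866° → d = Rσ = 3439·2.24913 = 7735 nmi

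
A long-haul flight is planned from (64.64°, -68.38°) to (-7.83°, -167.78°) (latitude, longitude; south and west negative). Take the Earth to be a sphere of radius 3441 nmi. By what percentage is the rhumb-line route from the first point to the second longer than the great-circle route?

4.7%

Great circle: σ = 1.7644 rad → d_gc = Rσ = 6071.3 nmi
Rhumb: Δφ = -1.2648, Δλ = -1.7349, Δψ = -1.6288, q = Δφ/Δψ = 0.7766 → d_rh = R√(Δφ²+q²Δλ²) = 6358.7 nmi
Excess = (6358.7 − 6071.3) / 6071.3 = 287.4 / 6071.3 = 4.73% ≈ 4.7%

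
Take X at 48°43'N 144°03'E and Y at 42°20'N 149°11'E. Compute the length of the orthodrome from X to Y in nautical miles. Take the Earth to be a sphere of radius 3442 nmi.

Haversine: a = sin²(Δφ/2)+cos φ₁ cos φ₂ sin²(Δλ/2) = 0.00408;  σ = 2·atan2(√a,√(1−a))
σ = 7.323° → d = Rσ = 3442·0.12780 = 440 nmi

440 nmi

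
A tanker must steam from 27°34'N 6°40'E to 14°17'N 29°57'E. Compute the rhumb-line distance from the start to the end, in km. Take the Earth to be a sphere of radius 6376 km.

Δψ = ln[tan(π/4+φ₂/2)/tan(π/4+φ₁/2)] = -0.2489;  Δφ = -0.2318 rad,  Δλ = +0.4064 rad
q = Δφ/Δψ = 0.9313
d = R·√(Δφ² + q²Δλ²) = 6376·0.44383 = 2830 km

2830 km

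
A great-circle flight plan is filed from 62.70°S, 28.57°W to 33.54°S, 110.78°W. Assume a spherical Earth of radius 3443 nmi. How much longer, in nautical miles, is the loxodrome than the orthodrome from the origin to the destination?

189 nmi

Great circle: cos σ = sin φ₁ sin φ₂ + cos φ₁ cos φ₂ cos Δλ,  σ = 0.9970 rad → d_gc = 3432.8 nmi
Rhumb line: Δψ = +0.7933, q = Δφ/Δψ = 0.6415, d_rh = R√(Δφ²+q²Δλ²) = 3621.4 nmi
Excess = 3621.4 − 3432.8 = 188.6 ≈ 189 nmi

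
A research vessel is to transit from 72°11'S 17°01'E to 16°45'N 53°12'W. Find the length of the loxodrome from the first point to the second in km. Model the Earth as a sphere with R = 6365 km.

11372 km

Δψ = ln[tan(π/4+φ₂/2)/tan(π/4+φ₁/2)] = +2.1497;  Δφ = +1.5522 rad,  Δλ = -1.2255 rad
q = Δφ/Δψ = 0.7220
d = R·√(Δφ² + q²Δλ²) = 6365·1.78668 = 11372 km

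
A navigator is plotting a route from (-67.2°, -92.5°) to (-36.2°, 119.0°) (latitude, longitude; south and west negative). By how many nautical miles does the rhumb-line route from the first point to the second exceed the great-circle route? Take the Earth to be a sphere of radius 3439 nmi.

1114 nmi

Great circle: cos σ = sin φ₁ sin φ₂ + cos φ₁ cos φ₂ cos Δλ,  σ = 1.2893 rad → d_gc = 4433.8 nmi
Rhumb line: Δψ = +0.9227, q = Δφ/Δψ = 0.5864, d_rh = R√(Δφ²+q²Δλ²) = 5547.9 nmi
Excess = 5547.9 − 4433.8 = 1114.1 ≈ 1114 nmi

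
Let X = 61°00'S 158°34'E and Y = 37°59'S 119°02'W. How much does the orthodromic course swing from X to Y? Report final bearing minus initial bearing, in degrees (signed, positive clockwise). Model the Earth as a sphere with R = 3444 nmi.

-68.4°

At departure: θ₁ = atan2(sin Δλ cos φ₂, cos φ₁ sin φ₂ − sin φ₁ cos φ₂ cos Δλ) = 104.85°
At arrival: θ₂ = atan2(sin Δλ cos φ₁, −cos φ₂ sin φ₁ + sin φ₂ cos φ₁ cos Δλ) = 36.48°
Δθ = θ₂ − θ₁ = -68.4°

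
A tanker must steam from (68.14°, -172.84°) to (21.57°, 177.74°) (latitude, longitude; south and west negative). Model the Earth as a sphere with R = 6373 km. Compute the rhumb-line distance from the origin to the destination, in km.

5224 km

Δψ = ln[tan(π/4+φ₂/2)/tan(π/4+φ₁/2)] = -1.2588;  Δφ = -0.8128 rad,  Δλ = -0.1644 rad
q = Δφ/Δψ = 0.6457
d = R·√(Δφ² + q²Δλ²) = 6373·0.81970 = 5224 km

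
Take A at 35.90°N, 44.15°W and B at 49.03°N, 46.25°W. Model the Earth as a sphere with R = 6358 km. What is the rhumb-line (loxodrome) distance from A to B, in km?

1467 km

Rhumb course C = atan2(Δλ, Δψ) with Δψ = ln[tan(π/4+φ₂/2)/tan(π/4+φ₁/2)] = +0.3125, Δλ = -0.0367 → C = 353.31°
d = R·|Δφ| / |cos C| = 6358·0.22916 / 0.99319 = 1467 km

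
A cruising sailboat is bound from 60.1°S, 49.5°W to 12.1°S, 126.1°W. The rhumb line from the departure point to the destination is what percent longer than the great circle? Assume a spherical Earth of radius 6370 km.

Great circle: σ = 1.2717 rad → d_gc = Rσ = 8100.6 km
Rhumb: Δφ = +0.8378, Δλ = -1.3369, Δψ = +1.1077, q = Δφ/Δψ = 0.7563 → d_rh = R√(Δφ²+q²Δλ²) = 8364.5 km
Excess = (8364.5 − 8100.6) / 8100.6 = 263.9 / 8100.6 = 3.26% ≈ 3.3%

3.3%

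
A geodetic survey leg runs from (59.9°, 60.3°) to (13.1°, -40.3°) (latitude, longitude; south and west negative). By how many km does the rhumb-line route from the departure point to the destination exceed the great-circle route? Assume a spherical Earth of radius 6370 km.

584 km

Great circle: cos σ = sin φ₁ sin φ₂ + cos φ₁ cos φ₂ cos Δλ,  σ = 1.4644 rad → d_gc = 9328.0 km
Rhumb line: Δψ = -1.0828, q = Δφ/Δψ = 0.7543, d_rh = R√(Δφ²+q²Δλ²) = 9912.3 km
Excess = 9912.3 − 9328.0 = 584.3 ≈ 584 km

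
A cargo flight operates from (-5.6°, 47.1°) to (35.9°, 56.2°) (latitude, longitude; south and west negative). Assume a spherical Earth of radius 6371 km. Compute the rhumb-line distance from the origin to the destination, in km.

Δψ = ln[tan(π/4+φ₂/2)/tan(π/4+φ₁/2)] = +0.7700;  Δφ = +0.7243 rad,  Δλ = +0.1588 rad
q = Δφ/Δψ = 0.9406
d = R·√(Δφ² + q²Δλ²) = 6371·0.73956 = 4712 km

4712 km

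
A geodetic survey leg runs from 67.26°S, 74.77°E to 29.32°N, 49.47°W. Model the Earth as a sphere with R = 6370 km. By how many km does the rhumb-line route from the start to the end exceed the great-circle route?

Great circle: cos σ = sin φ₁ sin φ₂ + cos φ₁ cos φ₂ cos Δλ,  σ = 2.2669 rad → d_gc = 14440.4 km
Rhumb line: Δψ = +2.1396, q = Δφ/Δψ = 0.7878, d_rh = R√(Δφ²+q²Δλ²) = 15287.5 km
Excess = 15287.5 − 14440.4 = 847.1 ≈ 847 km

847 km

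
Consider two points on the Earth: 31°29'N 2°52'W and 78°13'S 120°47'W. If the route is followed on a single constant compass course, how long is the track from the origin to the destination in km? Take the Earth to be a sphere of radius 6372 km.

Rhumb course C = atan2(Δλ, Δψ) with Δψ = ln[tan(π/4+φ₂/2)/tan(π/4+φ₁/2)] = -2.8506, Δλ = -2.0580 → C = 215.83°
d = R·|Δφ| / |cos C| = 6372·1.91463 / 0.81078 = 15047 km

15047 km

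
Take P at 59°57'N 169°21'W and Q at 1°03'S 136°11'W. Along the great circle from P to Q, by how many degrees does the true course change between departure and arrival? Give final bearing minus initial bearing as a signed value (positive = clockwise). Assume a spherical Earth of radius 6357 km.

At departure: θ₁ = atan2(sin Δλ cos φ₂, cos φ₁ sin φ₂ − sin φ₁ cos φ₂ cos Δλ) = 143.29°
At arrival: θ₂ = atan2(sin Δλ cos φ₁, −cos φ₂ sin φ₁ + sin φ₂ cos φ₁ cos Δλ) = 162.58°
Δθ = θ₂ − θ₁ = +19.3°

+19.3°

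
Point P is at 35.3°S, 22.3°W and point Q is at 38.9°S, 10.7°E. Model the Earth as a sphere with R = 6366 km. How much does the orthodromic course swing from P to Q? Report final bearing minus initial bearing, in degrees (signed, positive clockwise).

-20.3°

Initial bearing θ₁ = atan2(sin Δλ cos φ₂, cos φ₁ sin φ₂ − sin φ₁ cos φ₂ cos Δλ) = 107.71°
Final bearing θ₂ = (initial bearing from the destination back to the start) + 180° = 87.44°
Δθ = θ₂ − θ₁ = -20.3°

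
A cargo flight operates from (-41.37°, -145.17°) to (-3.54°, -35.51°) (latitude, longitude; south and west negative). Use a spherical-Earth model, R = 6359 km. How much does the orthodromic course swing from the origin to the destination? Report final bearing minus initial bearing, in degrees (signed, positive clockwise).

-59.6°

Initial bearing θ₁ = atan2(sin Δλ cos φ₂, cos φ₁ sin φ₂ − sin φ₁ cos φ₂ cos Δλ) = 105.93°
Final bearing θ₂ = (initial bearing from the destination back to the start) + 180° = 46.30°
Δθ = θ₂ − θ₁ = -59.6°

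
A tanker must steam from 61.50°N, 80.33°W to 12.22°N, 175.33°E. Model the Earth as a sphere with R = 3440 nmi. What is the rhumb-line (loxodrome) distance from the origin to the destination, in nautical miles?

5522 nmi

Δψ = ln[tan(π/4+φ₂/2)/tan(π/4+φ₁/2)] = -1.1556;  Δφ = -0.8601 rad,  Δλ = -1.8211 rad
q = Δφ/Δψ = 0.7443
d = R·√(Δφ² + q²Δλ²) = 3440·1.60524 = 5522 nmi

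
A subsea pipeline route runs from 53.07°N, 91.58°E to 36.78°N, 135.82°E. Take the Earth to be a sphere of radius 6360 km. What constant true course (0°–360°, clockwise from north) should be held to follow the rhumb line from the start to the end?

117.7°

Meridional parts: M(φ₁)=+1.0969, M(φ₂)=+0.6912 → ΔM = -0.4057;  Δλ = +0.7721 rad
tan C = Δλ / ΔM = -1.9033 → C = 117.72°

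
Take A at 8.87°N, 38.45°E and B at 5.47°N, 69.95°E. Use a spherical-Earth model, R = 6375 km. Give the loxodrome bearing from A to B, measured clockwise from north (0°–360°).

Meridional parts: M(φ₁)=+0.1554, M(φ₂)=+0.0956 → ΔM = -0.0598;  Δλ = +0.5498 rad
tan C = Δλ / ΔM = -9.1909 → C = 96.21°

96.2°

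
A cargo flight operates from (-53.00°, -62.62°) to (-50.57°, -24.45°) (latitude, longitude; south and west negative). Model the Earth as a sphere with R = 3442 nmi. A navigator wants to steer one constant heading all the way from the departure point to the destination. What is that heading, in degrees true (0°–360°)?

84.1°

Δψ = ln[tan(π/4+φ₂/2)/tan(π/4+φ₁/2)] = +0.0686
Δλ = +0.6662 rad (taken the short way round)
course = atan2(Δλ, Δψ) = 84.12°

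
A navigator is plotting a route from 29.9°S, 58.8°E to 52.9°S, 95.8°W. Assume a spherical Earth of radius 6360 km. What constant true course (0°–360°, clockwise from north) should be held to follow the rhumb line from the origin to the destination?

258.6°

Δψ = ln[tan(π/4+φ₂/2)/tan(π/4+φ₁/2)] = -0.5446
Δλ = -2.6983 rad (taken the short way round)
course = atan2(Δλ, Δψ) = 258.59°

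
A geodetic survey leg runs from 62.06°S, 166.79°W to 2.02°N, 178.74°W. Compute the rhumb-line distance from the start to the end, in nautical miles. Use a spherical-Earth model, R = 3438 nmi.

3886 nmi

Δψ = ln[tan(π/4+φ₂/2)/tan(π/4+φ₁/2)] = +1.4265;  Δφ = +1.1184 rad,  Δλ = -0.2086 rad
q = Δφ/Δψ = 0.7840
d = R·√(Δφ² + q²Δλ²) = 3438·1.13030 = 3886 nmi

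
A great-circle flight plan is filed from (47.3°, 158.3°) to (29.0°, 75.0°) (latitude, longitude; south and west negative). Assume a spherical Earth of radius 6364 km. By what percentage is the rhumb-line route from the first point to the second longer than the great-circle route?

4.0%

Great circle: σ = 1.1313 rad → d_gc = Rσ = 7199.5 km
Rhumb: Δφ = -0.3194, Δλ = -1.4539, Δψ = -0.4101, q = Δφ/Δψ = 0.7789 → d_rh = R√(Δφ²+q²Δλ²) = 7487.5 km
Excess = (7487.5 − 7199.5) / 7199.5 = 288.0 / 7199.5 = 4.00% ≈ 4.0%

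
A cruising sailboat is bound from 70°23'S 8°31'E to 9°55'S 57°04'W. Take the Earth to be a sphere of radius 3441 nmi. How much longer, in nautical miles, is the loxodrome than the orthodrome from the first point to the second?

123 nmi

Great circle: cos σ = sin φ₁ sin φ₂ + cos φ₁ cos φ₂ cos Δλ,  σ = 1.2672 rad → d_gc = 4360.5 nmi
Rhumb line: Δψ = +1.5812, q = Δφ/Δψ = 0.6674, d_rh = R√(Δφ²+q²Δλ²) = 4483.1 nmi
Excess = 4483.1 − 4360.5 = 122.6 ≈ 123 nmi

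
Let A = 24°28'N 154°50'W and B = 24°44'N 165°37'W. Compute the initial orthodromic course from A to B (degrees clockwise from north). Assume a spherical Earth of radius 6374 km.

θ = atan2( sin Δλ·cos φ₂ ,  cos φ₁ sin φ₂ − sin φ₁ cos φ₂ cos Δλ )
  = atan2(-0.1699, +0.0113) = 273.80°

273.8°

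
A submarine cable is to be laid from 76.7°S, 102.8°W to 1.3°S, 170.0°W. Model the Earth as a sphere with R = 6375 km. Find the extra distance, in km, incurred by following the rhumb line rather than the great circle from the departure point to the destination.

277 km

Great circle: cos σ = sin φ₁ sin φ₂ + cos φ₁ cos φ₂ cos Δλ,  σ = 1.4594 rad → d_gc = 9303.43 km
Rhumb line: Δψ = +2.1264, q = Δφ/Δψ = 0.6189, d_rh = R√(Δφ²+q²Δλ²) = 9580.88 km
Excess = 9580.88 − 9303.43 = 277.45 ≈ 277 km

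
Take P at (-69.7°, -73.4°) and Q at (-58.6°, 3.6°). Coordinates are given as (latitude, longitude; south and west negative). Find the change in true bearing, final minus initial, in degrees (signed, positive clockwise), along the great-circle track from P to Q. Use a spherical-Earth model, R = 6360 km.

-71.4°

Initial bearing θ₁ = atan2(sin Δλ cos φ₂, cos φ₁ sin φ₂ − sin φ₁ cos φ₂ cos Δλ) = 110.14°
Final bearing θ₂ = (initial bearing from the destination back to the start) + 180° = 38.69°
Δθ = θ₂ − θ₁ = -71.4°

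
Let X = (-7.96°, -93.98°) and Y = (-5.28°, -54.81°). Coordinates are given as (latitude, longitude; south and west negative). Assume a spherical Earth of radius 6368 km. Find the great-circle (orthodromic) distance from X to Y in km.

Haversine: a = sin²(Δφ/2)+cos φ₁ cos φ₂ sin²(Δλ/2) = 0.11135;  σ = 2·atan2(√a,√(1−a))
σ = 38.987° → d = Rσ = 6368·0.68045 = 4333 km

4333 km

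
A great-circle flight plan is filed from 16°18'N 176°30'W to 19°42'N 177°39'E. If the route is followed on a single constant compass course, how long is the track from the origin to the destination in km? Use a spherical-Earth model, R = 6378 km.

Rhumb course C = atan2(Δλ, Δψ) with Δψ = ln[tan(π/4+φ₂/2)/tan(π/4+φ₁/2)] = +0.0624, Δλ = -0.1021 → C = 301.43°
d = R·|Δφ| / |cos C| = 6378·0.05934 / 0.52151 = 726 km

726 km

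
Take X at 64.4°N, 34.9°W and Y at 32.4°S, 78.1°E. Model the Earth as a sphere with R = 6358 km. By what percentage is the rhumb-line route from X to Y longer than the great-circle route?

3.6%

Great circle: σ = 2.2469 rad → d_gc = Rσ = 14285.9 km
Rhumb: Δφ = -1.6895, Δλ = +1.9722, Δψ = -2.0802, q = Δφ/Δψ = 0.8122 → d_rh = R√(Δφ²+q²Δλ²) = 14801.9 km
Excess = (14801.9 − 14285.9) / 14285.9 = 516.0 / 14285.9 = 3.61% ≈ 3.6%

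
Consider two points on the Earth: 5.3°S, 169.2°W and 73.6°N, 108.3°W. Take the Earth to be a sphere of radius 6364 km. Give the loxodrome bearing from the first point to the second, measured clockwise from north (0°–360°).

Meridional parts: M(φ₁)=-0.0926, M(φ₂)=+1.9372 → ΔM = +2.0299;  Δλ = +1.0629 rad
tan C = Δλ / ΔM = +0.5236 → C = 27.64°

27.6°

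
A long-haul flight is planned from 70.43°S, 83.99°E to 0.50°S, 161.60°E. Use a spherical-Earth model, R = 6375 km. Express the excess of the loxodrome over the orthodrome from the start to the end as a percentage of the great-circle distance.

3.6%

Great circle: σ = 1.4906 rad → d_gc = Rσ = 9502.7 km
Rhumb: Δφ = +1.2205, Δλ = +1.3546, Δψ = +1.7489, q = Δφ/Δψ = 0.6979 → d_rh = R√(Δφ²+q²Δλ²) = 9841.6 km
Excess = (9841.6 − 9502.7) / 9502.7 = 338.9 / 9502.7 = 3.57% ≈ 3.6%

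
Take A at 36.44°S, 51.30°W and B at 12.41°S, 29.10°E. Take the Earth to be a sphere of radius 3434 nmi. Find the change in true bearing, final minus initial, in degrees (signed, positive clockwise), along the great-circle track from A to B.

Initial bearing θ₁ = atan2(sin Δλ cos φ₂, cos φ₁ sin φ₂ − sin φ₁ cos φ₂ cos Δλ) = 94.52°
Final bearing θ₂ = (initial bearing from the destination back to the start) + 180° = 55.20°
Δθ = θ₂ − θ₁ = -39.3°

-39.3°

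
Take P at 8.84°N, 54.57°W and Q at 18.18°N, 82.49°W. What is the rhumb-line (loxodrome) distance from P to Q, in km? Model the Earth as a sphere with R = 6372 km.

Rhumb course C = atan2(Δλ, Δψ) with Δψ = ln[tan(π/4+φ₂/2)/tan(π/4+φ₁/2)] = +0.1679, Δλ = -0.4873 → C = 289.01°
d = R·|Δφ| / |cos C| = 6372·0.16301 / 0.32569 = 3189 km

3189 km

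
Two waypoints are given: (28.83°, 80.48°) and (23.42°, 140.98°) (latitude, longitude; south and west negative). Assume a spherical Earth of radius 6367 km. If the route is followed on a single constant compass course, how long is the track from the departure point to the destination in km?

Δψ = ln[tan(π/4+φ₂/2)/tan(π/4+φ₁/2)] = -0.1052;  Δφ = -0.0944 rad,  Δλ = +1.0559 rad
q = Δφ/Δψ = 0.8973
d = R·√(Δφ² + q²Δλ²) = 6367·0.95222 = 6063 km

6063 km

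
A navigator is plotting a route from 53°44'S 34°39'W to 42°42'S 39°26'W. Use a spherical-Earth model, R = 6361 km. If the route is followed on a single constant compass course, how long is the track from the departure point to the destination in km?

Δψ = ln[tan(π/4+φ₂/2)/tan(π/4+φ₁/2)] = +0.2906;  Δφ = +0.1926 rad,  Δλ = -0.0835 rad
q = Δφ/Δψ = 0.6627
d = R·√(Δφ² + q²Δλ²) = 6361·0.20036 = 1274 km

1274 km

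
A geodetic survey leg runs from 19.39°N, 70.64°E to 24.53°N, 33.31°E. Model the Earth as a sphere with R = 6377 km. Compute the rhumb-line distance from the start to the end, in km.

Rhumb course C = atan2(Δλ, Δψ) with Δψ = ln[tan(π/4+φ₂/2)/tan(π/4+φ₁/2)] = +0.0968, Δλ = -0.6515 → C = 278.45°
d = R·|Δφ| / |cos C| = 6377·0.08971 / 0.14692 = 3894 km

3894 km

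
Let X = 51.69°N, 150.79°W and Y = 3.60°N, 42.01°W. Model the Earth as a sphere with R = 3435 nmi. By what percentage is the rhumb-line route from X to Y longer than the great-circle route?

5.1%

Great circle: σ = 1.7213 rad → d_gc = Rσ = 5912.6 nmi
Rhumb: Δφ = -0.8393, Δλ = +1.8986, Δψ = -0.9945, q = Δφ/Δψ = 0.8439 → d_rh = R√(Δφ²+q²Δλ²) = 6213.3 nmi
Excess = (6213.3 − 5912.6) / 5912.6 = 300.7 / 5912.6 = 5.09% ≈ 5.1%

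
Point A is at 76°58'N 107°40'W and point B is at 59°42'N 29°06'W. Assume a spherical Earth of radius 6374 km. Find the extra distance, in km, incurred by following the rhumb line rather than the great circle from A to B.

Great circle: cos σ = sin φ₁ sin φ₂ + cos φ₁ cos φ₂ cos Δλ,  σ = 0.5282 rad → d_gc = 3366.84 km
Rhumb line: Δψ = -0.8630, q = Δφ/Δψ = 0.3492, d_rh = R√(Δφ²+q²Δλ²) = 3606.26 km
Excess = 3606.26 − 3366.84 = 239.42 ≈ 239 km

239 km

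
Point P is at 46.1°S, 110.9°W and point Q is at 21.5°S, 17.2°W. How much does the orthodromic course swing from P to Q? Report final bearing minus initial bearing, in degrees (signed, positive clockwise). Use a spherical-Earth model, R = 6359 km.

-62.5°

At departure: θ₁ = atan2(sin Δλ cos φ₂, cos φ₁ sin φ₂ − sin φ₁ cos φ₂ cos Δλ) = 107.76°
At arrival: θ₂ = atan2(sin Δλ cos φ₁, −cos φ₂ sin φ₁ + sin φ₂ cos φ₁ cos Δλ) = 45.21°
Δθ = θ₂ − θ₁ = -62.5°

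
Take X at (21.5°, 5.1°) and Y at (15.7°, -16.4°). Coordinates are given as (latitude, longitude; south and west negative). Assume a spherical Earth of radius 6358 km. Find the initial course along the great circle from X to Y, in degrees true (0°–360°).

257.8°

θ = atan2( sin Δλ·cos φ₂ ,  cos φ₁ sin φ₂ − sin φ₁ cos φ₂ cos Δλ )
  = atan2(-0.3528, -0.0765) = 257.77°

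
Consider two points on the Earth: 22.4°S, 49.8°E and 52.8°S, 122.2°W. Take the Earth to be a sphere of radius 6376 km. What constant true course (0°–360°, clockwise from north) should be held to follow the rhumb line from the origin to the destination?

257.1°

Meridional parts: M(φ₁)=-0.4013, M(φ₂)=-1.0890 → ΔM = -0.6877;  Δλ = -3.0020 rad
tan C = Δλ / ΔM = +4.3650 → C = 257.10°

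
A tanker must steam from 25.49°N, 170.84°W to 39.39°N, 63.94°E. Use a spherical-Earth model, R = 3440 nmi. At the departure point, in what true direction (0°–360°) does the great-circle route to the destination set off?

320.5°

N = sin Δλ·cos φ₂ = -0.6314;  D = cos φ₁ sin φ₂ − sin φ₁ cos φ₂ cos Δλ = +0.7646
initial course = atan2(N, D) = 320.45°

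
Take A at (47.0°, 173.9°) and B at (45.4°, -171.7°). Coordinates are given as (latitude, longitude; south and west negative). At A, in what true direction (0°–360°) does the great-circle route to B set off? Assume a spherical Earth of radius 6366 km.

93.9°

θ = atan2( sin Δλ·cos φ₂ ,  cos φ₁ sin φ₂ − sin φ₁ cos φ₂ cos Δλ )
  = atan2(+0.1746, -0.0118) = 93.86°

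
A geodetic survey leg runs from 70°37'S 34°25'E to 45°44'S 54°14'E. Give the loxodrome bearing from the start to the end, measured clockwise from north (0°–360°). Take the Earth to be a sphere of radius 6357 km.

21.7°

Δψ = ln[tan(π/4+φ₂/2)/tan(π/4+φ₁/2)] = +0.8678
Δλ = +0.3459 rad (taken the short way round)
course = atan2(Δλ, Δψ) = 21.73°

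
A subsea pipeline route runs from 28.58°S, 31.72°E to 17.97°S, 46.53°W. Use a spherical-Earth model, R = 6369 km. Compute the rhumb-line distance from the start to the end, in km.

8061 km

Rhumb course C = atan2(Δλ, Δψ) with Δψ = ln[tan(π/4+φ₂/2)/tan(π/4+φ₁/2)] = +0.2020, Δλ = -1.3657 → C = 278.41°
d = R·|Δφ| / |cos C| = 6369·0.18518 / 0.14630 = 8061 km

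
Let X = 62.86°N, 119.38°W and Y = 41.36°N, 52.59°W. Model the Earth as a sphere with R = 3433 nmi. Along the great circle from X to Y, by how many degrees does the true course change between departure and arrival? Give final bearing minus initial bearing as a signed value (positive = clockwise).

+55.8°

Initial bearing θ₁ = atan2(sin Δλ cos φ₂, cos φ₁ sin φ₂ − sin φ₁ cos φ₂ cos Δλ) = 86.83°
Final bearing θ₂ = (initial bearing from the destination back to the start) + 180° = 142.64°
Δθ = θ₂ − θ₁ = +55.8°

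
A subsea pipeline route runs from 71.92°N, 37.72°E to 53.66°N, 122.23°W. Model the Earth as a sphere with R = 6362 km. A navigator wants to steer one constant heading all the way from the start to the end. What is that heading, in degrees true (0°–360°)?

Δψ = ln[tan(π/4+φ₂/2)/tan(π/4+φ₁/2)] = -0.7241
Δλ = -2.7917 rad (taken the short way round)
course = atan2(Δλ, Δψ) = 255.46°

255.5°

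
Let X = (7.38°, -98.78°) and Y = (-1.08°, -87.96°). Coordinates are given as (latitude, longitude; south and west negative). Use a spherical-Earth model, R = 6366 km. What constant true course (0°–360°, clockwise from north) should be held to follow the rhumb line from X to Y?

128.1°

Meridional parts: M(φ₁)=+0.1292, M(φ₂)=-0.0189 → ΔM = -0.1480;  Δλ = +0.1888 rad
tan C = Δλ / ΔM = -1.2759 → C = 128.09°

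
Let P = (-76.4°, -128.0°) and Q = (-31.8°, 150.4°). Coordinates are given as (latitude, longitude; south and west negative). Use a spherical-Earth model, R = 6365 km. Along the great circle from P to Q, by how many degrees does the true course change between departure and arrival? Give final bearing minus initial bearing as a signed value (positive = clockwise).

+74.2°

Initial bearing θ₁ = atan2(sin Δλ cos φ₂, cos φ₁ sin φ₂ − sin φ₁ cos φ₂ cos Δλ) = 269.78°
Final bearing θ₂ = (initial bearing from the destination back to the start) + 180° = 343.94°
Δθ = θ₂ − θ₁ = +74.2°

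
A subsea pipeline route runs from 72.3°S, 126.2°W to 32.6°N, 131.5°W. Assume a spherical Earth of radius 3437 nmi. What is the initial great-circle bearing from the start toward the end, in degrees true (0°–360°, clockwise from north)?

355.4°

θ = atan2( sin Δλ·cos φ₂ ,  cos φ₁ sin φ₂ − sin φ₁ cos φ₂ cos Δλ )
  = atan2(-0.0778, +0.9629) = 355.38°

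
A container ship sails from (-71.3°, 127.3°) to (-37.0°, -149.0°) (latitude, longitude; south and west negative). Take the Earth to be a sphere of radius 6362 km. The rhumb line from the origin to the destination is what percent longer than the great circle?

6.6%

Great circle: σ = 0.9296 rad → d_gc = Rσ = 5914.2 km
Rhumb: Δφ = +0.5986, Δλ = +1.4608, Δψ = +1.1079, q = Δφ/Δψ = 0.5403 → d_rh = R√(Δφ²+q²Δλ²) = 6302.7 km
Excess = (6302.7 − 5914.2) / 5914.2 = 388.5 / 5914.2 = 6.57% ≈ 6.6%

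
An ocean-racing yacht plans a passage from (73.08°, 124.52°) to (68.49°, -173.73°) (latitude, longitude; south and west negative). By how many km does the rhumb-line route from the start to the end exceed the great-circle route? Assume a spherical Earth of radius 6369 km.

99 km

Great circle: cos σ = sin φ₁ sin φ₂ + cos φ₁ cos φ₂ cos Δλ,  σ = 0.3464 rad → d_gc = 2206.4 km
Rhumb line: Δψ = -0.2446, q = Δφ/Δψ = 0.3276, d_rh = R√(Δφ²+q²Δλ²) = 2305.7 km
Excess = 2305.7 − 2206.4 = 99.3 ≈ 99 km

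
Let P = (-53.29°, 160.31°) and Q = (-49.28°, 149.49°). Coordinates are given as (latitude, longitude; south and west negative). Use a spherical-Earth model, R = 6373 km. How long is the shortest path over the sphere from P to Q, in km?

874 km

cos σ = sin φ₁ sin φ₂ + cos φ₁ cos φ₂ cos Δλ
      = sin(-53.29°)sin(-49.28°) + cos(-53.29°)cos(-49.28°)cos(-10.82°) = 0.9906
σ = 7.854° → d = Rσ = 6373·0.13708 = 874 km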